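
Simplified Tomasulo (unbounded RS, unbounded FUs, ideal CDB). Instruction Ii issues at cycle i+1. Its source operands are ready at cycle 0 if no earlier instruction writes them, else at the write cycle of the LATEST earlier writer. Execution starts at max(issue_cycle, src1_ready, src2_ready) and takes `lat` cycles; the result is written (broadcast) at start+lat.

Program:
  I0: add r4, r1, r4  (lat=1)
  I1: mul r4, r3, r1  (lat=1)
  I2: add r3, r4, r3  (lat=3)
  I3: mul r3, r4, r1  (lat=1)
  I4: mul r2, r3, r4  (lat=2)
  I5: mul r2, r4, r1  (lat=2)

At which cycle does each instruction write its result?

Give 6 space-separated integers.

Answer: 2 3 6 5 7 8

Derivation:
I0 add r4: issue@1 deps=(None,None) exec_start@1 write@2
I1 mul r4: issue@2 deps=(None,None) exec_start@2 write@3
I2 add r3: issue@3 deps=(1,None) exec_start@3 write@6
I3 mul r3: issue@4 deps=(1,None) exec_start@4 write@5
I4 mul r2: issue@5 deps=(3,1) exec_start@5 write@7
I5 mul r2: issue@6 deps=(1,None) exec_start@6 write@8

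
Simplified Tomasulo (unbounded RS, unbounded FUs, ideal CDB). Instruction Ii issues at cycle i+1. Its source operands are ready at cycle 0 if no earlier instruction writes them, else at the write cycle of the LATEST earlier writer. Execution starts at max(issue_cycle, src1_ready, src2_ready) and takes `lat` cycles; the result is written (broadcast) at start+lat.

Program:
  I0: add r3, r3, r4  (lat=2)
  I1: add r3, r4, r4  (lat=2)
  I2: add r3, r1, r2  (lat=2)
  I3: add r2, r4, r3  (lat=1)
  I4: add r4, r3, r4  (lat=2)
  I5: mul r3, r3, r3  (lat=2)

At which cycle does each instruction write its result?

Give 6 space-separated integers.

Answer: 3 4 5 6 7 8

Derivation:
I0 add r3: issue@1 deps=(None,None) exec_start@1 write@3
I1 add r3: issue@2 deps=(None,None) exec_start@2 write@4
I2 add r3: issue@3 deps=(None,None) exec_start@3 write@5
I3 add r2: issue@4 deps=(None,2) exec_start@5 write@6
I4 add r4: issue@5 deps=(2,None) exec_start@5 write@7
I5 mul r3: issue@6 deps=(2,2) exec_start@6 write@8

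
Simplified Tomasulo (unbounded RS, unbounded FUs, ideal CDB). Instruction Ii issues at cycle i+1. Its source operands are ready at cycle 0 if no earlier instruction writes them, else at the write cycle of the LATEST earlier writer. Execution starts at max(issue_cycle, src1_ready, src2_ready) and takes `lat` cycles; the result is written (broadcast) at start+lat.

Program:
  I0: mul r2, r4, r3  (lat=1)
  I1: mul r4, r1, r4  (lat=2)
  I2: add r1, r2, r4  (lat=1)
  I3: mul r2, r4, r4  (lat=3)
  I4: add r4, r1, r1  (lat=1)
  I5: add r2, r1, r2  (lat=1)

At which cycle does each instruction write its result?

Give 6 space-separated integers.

I0 mul r2: issue@1 deps=(None,None) exec_start@1 write@2
I1 mul r4: issue@2 deps=(None,None) exec_start@2 write@4
I2 add r1: issue@3 deps=(0,1) exec_start@4 write@5
I3 mul r2: issue@4 deps=(1,1) exec_start@4 write@7
I4 add r4: issue@5 deps=(2,2) exec_start@5 write@6
I5 add r2: issue@6 deps=(2,3) exec_start@7 write@8

Answer: 2 4 5 7 6 8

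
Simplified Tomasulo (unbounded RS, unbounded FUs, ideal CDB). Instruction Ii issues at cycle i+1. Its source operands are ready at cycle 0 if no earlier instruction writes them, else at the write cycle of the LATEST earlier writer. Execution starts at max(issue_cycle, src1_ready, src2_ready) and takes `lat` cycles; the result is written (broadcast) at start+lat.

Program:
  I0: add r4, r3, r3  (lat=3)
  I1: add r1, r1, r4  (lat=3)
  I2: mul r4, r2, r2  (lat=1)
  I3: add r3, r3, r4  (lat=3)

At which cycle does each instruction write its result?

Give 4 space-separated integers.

I0 add r4: issue@1 deps=(None,None) exec_start@1 write@4
I1 add r1: issue@2 deps=(None,0) exec_start@4 write@7
I2 mul r4: issue@3 deps=(None,None) exec_start@3 write@4
I3 add r3: issue@4 deps=(None,2) exec_start@4 write@7

Answer: 4 7 4 7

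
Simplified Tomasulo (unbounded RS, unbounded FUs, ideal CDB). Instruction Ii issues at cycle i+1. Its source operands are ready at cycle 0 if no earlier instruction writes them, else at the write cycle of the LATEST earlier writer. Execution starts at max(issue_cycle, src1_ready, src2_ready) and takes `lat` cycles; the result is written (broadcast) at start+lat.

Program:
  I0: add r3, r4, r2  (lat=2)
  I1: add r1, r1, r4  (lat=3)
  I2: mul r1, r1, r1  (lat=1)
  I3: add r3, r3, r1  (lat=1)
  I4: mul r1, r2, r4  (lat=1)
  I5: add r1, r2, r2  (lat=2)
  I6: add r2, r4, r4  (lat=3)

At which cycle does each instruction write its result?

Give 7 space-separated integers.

Answer: 3 5 6 7 6 8 10

Derivation:
I0 add r3: issue@1 deps=(None,None) exec_start@1 write@3
I1 add r1: issue@2 deps=(None,None) exec_start@2 write@5
I2 mul r1: issue@3 deps=(1,1) exec_start@5 write@6
I3 add r3: issue@4 deps=(0,2) exec_start@6 write@7
I4 mul r1: issue@5 deps=(None,None) exec_start@5 write@6
I5 add r1: issue@6 deps=(None,None) exec_start@6 write@8
I6 add r2: issue@7 deps=(None,None) exec_start@7 write@10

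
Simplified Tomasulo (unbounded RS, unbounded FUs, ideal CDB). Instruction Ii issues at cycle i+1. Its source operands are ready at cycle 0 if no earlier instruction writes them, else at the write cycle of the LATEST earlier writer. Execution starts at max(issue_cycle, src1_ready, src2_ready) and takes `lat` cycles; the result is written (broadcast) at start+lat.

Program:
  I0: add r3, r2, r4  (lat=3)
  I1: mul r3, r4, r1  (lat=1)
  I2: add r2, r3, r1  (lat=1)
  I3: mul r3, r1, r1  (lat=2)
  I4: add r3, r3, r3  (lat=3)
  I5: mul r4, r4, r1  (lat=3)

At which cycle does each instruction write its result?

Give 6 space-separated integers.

I0 add r3: issue@1 deps=(None,None) exec_start@1 write@4
I1 mul r3: issue@2 deps=(None,None) exec_start@2 write@3
I2 add r2: issue@3 deps=(1,None) exec_start@3 write@4
I3 mul r3: issue@4 deps=(None,None) exec_start@4 write@6
I4 add r3: issue@5 deps=(3,3) exec_start@6 write@9
I5 mul r4: issue@6 deps=(None,None) exec_start@6 write@9

Answer: 4 3 4 6 9 9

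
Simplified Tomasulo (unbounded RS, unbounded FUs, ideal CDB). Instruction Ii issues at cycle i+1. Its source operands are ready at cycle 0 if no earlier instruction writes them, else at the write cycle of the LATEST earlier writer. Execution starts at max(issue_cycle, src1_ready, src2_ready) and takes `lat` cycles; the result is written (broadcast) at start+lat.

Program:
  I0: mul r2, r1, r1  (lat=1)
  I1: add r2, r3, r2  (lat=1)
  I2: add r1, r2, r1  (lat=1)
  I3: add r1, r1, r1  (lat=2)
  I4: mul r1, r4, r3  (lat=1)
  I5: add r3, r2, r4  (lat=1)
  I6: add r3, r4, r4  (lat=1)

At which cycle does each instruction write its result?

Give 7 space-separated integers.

Answer: 2 3 4 6 6 7 8

Derivation:
I0 mul r2: issue@1 deps=(None,None) exec_start@1 write@2
I1 add r2: issue@2 deps=(None,0) exec_start@2 write@3
I2 add r1: issue@3 deps=(1,None) exec_start@3 write@4
I3 add r1: issue@4 deps=(2,2) exec_start@4 write@6
I4 mul r1: issue@5 deps=(None,None) exec_start@5 write@6
I5 add r3: issue@6 deps=(1,None) exec_start@6 write@7
I6 add r3: issue@7 deps=(None,None) exec_start@7 write@8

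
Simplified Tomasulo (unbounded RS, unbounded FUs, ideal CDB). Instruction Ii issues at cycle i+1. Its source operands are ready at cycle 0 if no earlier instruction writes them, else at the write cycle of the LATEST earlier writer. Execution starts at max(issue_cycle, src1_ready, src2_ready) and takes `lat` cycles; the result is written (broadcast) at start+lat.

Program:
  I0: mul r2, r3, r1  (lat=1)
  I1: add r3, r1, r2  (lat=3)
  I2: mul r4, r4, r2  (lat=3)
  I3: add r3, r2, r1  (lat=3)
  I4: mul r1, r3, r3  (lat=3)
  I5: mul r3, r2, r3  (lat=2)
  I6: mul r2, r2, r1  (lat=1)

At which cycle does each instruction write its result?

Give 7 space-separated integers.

Answer: 2 5 6 7 10 9 11

Derivation:
I0 mul r2: issue@1 deps=(None,None) exec_start@1 write@2
I1 add r3: issue@2 deps=(None,0) exec_start@2 write@5
I2 mul r4: issue@3 deps=(None,0) exec_start@3 write@6
I3 add r3: issue@4 deps=(0,None) exec_start@4 write@7
I4 mul r1: issue@5 deps=(3,3) exec_start@7 write@10
I5 mul r3: issue@6 deps=(0,3) exec_start@7 write@9
I6 mul r2: issue@7 deps=(0,4) exec_start@10 write@11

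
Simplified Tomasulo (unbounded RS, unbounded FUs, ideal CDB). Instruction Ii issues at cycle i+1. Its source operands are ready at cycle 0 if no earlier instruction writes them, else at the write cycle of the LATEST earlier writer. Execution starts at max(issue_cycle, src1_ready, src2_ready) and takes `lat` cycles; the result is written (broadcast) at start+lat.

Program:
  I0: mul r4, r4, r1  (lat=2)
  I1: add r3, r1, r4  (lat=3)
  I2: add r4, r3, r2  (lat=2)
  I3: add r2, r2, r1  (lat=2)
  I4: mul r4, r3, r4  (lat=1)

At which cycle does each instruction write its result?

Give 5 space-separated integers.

Answer: 3 6 8 6 9

Derivation:
I0 mul r4: issue@1 deps=(None,None) exec_start@1 write@3
I1 add r3: issue@2 deps=(None,0) exec_start@3 write@6
I2 add r4: issue@3 deps=(1,None) exec_start@6 write@8
I3 add r2: issue@4 deps=(None,None) exec_start@4 write@6
I4 mul r4: issue@5 deps=(1,2) exec_start@8 write@9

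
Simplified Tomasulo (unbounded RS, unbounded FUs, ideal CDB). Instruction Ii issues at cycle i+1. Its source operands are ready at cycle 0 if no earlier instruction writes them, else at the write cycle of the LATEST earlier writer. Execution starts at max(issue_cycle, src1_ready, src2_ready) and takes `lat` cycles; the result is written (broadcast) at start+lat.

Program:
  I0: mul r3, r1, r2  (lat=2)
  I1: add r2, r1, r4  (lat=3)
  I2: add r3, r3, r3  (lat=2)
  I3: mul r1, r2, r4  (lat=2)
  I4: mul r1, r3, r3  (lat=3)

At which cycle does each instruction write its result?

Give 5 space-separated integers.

Answer: 3 5 5 7 8

Derivation:
I0 mul r3: issue@1 deps=(None,None) exec_start@1 write@3
I1 add r2: issue@2 deps=(None,None) exec_start@2 write@5
I2 add r3: issue@3 deps=(0,0) exec_start@3 write@5
I3 mul r1: issue@4 deps=(1,None) exec_start@5 write@7
I4 mul r1: issue@5 deps=(2,2) exec_start@5 write@8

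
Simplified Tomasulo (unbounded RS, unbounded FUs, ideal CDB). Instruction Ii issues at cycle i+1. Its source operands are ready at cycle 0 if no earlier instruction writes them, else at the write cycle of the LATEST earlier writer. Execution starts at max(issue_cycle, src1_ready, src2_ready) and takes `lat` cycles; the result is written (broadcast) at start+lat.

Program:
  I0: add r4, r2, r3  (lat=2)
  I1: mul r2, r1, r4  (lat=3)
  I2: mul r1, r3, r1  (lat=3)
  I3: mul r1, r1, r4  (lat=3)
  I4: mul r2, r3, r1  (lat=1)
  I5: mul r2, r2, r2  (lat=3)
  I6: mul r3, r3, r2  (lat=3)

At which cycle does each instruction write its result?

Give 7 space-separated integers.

I0 add r4: issue@1 deps=(None,None) exec_start@1 write@3
I1 mul r2: issue@2 deps=(None,0) exec_start@3 write@6
I2 mul r1: issue@3 deps=(None,None) exec_start@3 write@6
I3 mul r1: issue@4 deps=(2,0) exec_start@6 write@9
I4 mul r2: issue@5 deps=(None,3) exec_start@9 write@10
I5 mul r2: issue@6 deps=(4,4) exec_start@10 write@13
I6 mul r3: issue@7 deps=(None,5) exec_start@13 write@16

Answer: 3 6 6 9 10 13 16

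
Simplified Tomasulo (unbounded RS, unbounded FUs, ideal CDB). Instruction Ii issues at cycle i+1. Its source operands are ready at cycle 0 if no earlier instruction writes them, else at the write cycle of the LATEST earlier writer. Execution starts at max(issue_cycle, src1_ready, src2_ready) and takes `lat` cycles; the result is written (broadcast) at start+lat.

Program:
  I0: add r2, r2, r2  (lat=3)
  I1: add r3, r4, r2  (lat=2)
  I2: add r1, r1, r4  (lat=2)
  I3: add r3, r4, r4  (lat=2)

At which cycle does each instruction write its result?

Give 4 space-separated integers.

I0 add r2: issue@1 deps=(None,None) exec_start@1 write@4
I1 add r3: issue@2 deps=(None,0) exec_start@4 write@6
I2 add r1: issue@3 deps=(None,None) exec_start@3 write@5
I3 add r3: issue@4 deps=(None,None) exec_start@4 write@6

Answer: 4 6 5 6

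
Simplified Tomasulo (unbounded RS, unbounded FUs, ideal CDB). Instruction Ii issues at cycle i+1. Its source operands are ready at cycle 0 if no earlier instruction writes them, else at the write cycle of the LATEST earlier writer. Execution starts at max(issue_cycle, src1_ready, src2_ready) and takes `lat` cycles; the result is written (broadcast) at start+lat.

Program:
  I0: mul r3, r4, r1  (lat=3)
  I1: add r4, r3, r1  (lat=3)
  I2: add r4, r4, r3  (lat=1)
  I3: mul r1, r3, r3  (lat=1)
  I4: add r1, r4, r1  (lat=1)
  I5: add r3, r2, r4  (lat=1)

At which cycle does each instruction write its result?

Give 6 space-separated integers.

I0 mul r3: issue@1 deps=(None,None) exec_start@1 write@4
I1 add r4: issue@2 deps=(0,None) exec_start@4 write@7
I2 add r4: issue@3 deps=(1,0) exec_start@7 write@8
I3 mul r1: issue@4 deps=(0,0) exec_start@4 write@5
I4 add r1: issue@5 deps=(2,3) exec_start@8 write@9
I5 add r3: issue@6 deps=(None,2) exec_start@8 write@9

Answer: 4 7 8 5 9 9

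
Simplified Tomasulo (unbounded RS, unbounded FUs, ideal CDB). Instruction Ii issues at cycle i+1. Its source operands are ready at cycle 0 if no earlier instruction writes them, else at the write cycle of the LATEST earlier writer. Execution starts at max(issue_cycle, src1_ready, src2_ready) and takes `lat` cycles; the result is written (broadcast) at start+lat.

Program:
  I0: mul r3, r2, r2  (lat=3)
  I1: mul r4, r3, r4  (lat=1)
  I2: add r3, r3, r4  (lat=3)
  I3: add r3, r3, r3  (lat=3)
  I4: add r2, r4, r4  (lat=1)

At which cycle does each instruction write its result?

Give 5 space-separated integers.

I0 mul r3: issue@1 deps=(None,None) exec_start@1 write@4
I1 mul r4: issue@2 deps=(0,None) exec_start@4 write@5
I2 add r3: issue@3 deps=(0,1) exec_start@5 write@8
I3 add r3: issue@4 deps=(2,2) exec_start@8 write@11
I4 add r2: issue@5 deps=(1,1) exec_start@5 write@6

Answer: 4 5 8 11 6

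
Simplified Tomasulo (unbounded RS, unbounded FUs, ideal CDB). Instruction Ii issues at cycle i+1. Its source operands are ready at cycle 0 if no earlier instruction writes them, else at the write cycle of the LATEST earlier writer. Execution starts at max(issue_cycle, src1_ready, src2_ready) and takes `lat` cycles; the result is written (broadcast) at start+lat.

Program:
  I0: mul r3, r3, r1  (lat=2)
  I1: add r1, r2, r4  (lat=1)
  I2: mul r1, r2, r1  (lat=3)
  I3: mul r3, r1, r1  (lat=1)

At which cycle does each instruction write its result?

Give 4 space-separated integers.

Answer: 3 3 6 7

Derivation:
I0 mul r3: issue@1 deps=(None,None) exec_start@1 write@3
I1 add r1: issue@2 deps=(None,None) exec_start@2 write@3
I2 mul r1: issue@3 deps=(None,1) exec_start@3 write@6
I3 mul r3: issue@4 deps=(2,2) exec_start@6 write@7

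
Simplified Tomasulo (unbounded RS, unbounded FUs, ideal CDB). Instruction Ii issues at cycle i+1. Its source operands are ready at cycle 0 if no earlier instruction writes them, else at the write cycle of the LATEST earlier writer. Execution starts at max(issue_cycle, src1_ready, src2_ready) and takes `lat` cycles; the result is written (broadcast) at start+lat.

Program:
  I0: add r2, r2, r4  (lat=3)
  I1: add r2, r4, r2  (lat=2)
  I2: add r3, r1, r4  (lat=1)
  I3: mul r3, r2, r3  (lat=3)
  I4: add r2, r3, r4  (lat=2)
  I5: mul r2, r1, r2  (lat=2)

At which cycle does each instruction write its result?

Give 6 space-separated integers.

I0 add r2: issue@1 deps=(None,None) exec_start@1 write@4
I1 add r2: issue@2 deps=(None,0) exec_start@4 write@6
I2 add r3: issue@3 deps=(None,None) exec_start@3 write@4
I3 mul r3: issue@4 deps=(1,2) exec_start@6 write@9
I4 add r2: issue@5 deps=(3,None) exec_start@9 write@11
I5 mul r2: issue@6 deps=(None,4) exec_start@11 write@13

Answer: 4 6 4 9 11 13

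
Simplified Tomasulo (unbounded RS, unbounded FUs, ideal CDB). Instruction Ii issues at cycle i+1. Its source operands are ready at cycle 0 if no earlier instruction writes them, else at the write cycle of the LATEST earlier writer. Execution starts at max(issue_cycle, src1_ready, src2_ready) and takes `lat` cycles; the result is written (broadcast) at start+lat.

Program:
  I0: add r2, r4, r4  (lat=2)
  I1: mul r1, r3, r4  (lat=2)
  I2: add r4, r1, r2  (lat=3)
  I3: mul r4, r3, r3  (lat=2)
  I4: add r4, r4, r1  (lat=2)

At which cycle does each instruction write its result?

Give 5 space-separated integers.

I0 add r2: issue@1 deps=(None,None) exec_start@1 write@3
I1 mul r1: issue@2 deps=(None,None) exec_start@2 write@4
I2 add r4: issue@3 deps=(1,0) exec_start@4 write@7
I3 mul r4: issue@4 deps=(None,None) exec_start@4 write@6
I4 add r4: issue@5 deps=(3,1) exec_start@6 write@8

Answer: 3 4 7 6 8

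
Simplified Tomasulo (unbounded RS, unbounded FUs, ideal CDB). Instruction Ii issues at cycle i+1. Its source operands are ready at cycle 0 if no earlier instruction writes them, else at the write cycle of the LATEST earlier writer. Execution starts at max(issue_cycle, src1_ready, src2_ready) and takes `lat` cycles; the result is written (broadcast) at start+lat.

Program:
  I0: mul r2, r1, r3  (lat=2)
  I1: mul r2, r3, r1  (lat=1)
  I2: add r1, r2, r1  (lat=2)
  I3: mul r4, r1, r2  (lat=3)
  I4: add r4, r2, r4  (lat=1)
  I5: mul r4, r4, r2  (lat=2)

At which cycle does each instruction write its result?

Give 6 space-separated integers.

I0 mul r2: issue@1 deps=(None,None) exec_start@1 write@3
I1 mul r2: issue@2 deps=(None,None) exec_start@2 write@3
I2 add r1: issue@3 deps=(1,None) exec_start@3 write@5
I3 mul r4: issue@4 deps=(2,1) exec_start@5 write@8
I4 add r4: issue@5 deps=(1,3) exec_start@8 write@9
I5 mul r4: issue@6 deps=(4,1) exec_start@9 write@11

Answer: 3 3 5 8 9 11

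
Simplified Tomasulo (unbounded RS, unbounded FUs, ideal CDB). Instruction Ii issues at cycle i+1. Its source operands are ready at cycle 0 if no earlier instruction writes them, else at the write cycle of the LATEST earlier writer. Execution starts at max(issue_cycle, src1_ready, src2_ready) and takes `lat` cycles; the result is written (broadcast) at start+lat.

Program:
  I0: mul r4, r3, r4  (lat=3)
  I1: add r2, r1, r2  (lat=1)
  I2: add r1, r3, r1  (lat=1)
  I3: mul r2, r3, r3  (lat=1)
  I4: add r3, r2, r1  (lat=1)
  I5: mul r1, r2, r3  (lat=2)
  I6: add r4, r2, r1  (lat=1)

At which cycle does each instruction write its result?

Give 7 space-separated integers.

I0 mul r4: issue@1 deps=(None,None) exec_start@1 write@4
I1 add r2: issue@2 deps=(None,None) exec_start@2 write@3
I2 add r1: issue@3 deps=(None,None) exec_start@3 write@4
I3 mul r2: issue@4 deps=(None,None) exec_start@4 write@5
I4 add r3: issue@5 deps=(3,2) exec_start@5 write@6
I5 mul r1: issue@6 deps=(3,4) exec_start@6 write@8
I6 add r4: issue@7 deps=(3,5) exec_start@8 write@9

Answer: 4 3 4 5 6 8 9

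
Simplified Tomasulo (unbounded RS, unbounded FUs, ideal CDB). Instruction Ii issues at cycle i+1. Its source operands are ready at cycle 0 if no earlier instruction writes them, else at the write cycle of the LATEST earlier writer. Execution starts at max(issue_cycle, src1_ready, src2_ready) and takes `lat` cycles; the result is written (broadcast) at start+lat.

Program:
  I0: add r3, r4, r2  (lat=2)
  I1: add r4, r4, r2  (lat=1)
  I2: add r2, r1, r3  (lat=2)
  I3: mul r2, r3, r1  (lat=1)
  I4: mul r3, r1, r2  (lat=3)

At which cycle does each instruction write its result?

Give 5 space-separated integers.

Answer: 3 3 5 5 8

Derivation:
I0 add r3: issue@1 deps=(None,None) exec_start@1 write@3
I1 add r4: issue@2 deps=(None,None) exec_start@2 write@3
I2 add r2: issue@3 deps=(None,0) exec_start@3 write@5
I3 mul r2: issue@4 deps=(0,None) exec_start@4 write@5
I4 mul r3: issue@5 deps=(None,3) exec_start@5 write@8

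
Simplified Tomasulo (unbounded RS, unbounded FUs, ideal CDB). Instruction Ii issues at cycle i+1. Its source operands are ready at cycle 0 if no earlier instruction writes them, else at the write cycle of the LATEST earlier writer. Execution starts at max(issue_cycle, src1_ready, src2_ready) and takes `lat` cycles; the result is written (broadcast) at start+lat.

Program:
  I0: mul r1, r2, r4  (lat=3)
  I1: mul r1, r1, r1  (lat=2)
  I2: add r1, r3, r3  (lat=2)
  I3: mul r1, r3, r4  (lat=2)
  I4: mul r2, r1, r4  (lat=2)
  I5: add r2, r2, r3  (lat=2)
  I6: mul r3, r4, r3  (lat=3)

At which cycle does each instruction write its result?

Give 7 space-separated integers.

Answer: 4 6 5 6 8 10 10

Derivation:
I0 mul r1: issue@1 deps=(None,None) exec_start@1 write@4
I1 mul r1: issue@2 deps=(0,0) exec_start@4 write@6
I2 add r1: issue@3 deps=(None,None) exec_start@3 write@5
I3 mul r1: issue@4 deps=(None,None) exec_start@4 write@6
I4 mul r2: issue@5 deps=(3,None) exec_start@6 write@8
I5 add r2: issue@6 deps=(4,None) exec_start@8 write@10
I6 mul r3: issue@7 deps=(None,None) exec_start@7 write@10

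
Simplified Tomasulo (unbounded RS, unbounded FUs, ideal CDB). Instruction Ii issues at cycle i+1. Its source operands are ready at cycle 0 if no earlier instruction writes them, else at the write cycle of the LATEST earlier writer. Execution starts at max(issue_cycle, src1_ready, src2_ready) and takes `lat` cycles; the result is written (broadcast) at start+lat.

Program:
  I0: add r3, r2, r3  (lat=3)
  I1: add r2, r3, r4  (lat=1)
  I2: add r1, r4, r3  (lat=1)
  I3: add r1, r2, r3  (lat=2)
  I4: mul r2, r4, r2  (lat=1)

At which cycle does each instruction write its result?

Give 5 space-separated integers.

I0 add r3: issue@1 deps=(None,None) exec_start@1 write@4
I1 add r2: issue@2 deps=(0,None) exec_start@4 write@5
I2 add r1: issue@3 deps=(None,0) exec_start@4 write@5
I3 add r1: issue@4 deps=(1,0) exec_start@5 write@7
I4 mul r2: issue@5 deps=(None,1) exec_start@5 write@6

Answer: 4 5 5 7 6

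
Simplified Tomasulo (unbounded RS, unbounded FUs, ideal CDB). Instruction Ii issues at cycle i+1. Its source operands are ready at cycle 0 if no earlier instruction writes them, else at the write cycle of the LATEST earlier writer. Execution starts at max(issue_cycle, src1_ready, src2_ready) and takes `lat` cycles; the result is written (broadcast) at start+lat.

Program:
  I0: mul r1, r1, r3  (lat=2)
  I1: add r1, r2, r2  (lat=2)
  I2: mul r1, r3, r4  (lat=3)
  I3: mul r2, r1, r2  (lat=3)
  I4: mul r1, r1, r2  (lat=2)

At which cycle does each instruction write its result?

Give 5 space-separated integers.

I0 mul r1: issue@1 deps=(None,None) exec_start@1 write@3
I1 add r1: issue@2 deps=(None,None) exec_start@2 write@4
I2 mul r1: issue@3 deps=(None,None) exec_start@3 write@6
I3 mul r2: issue@4 deps=(2,None) exec_start@6 write@9
I4 mul r1: issue@5 deps=(2,3) exec_start@9 write@11

Answer: 3 4 6 9 11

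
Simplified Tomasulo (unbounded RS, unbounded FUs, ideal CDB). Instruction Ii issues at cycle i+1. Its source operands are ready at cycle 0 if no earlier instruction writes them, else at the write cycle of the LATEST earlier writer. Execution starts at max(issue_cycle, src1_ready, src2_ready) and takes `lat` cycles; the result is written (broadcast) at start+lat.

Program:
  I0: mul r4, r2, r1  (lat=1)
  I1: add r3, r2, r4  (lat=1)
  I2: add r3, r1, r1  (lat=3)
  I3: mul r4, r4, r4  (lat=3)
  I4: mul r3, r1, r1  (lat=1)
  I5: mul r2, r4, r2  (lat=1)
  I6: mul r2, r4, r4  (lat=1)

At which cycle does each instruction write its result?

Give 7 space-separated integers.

Answer: 2 3 6 7 6 8 8

Derivation:
I0 mul r4: issue@1 deps=(None,None) exec_start@1 write@2
I1 add r3: issue@2 deps=(None,0) exec_start@2 write@3
I2 add r3: issue@3 deps=(None,None) exec_start@3 write@6
I3 mul r4: issue@4 deps=(0,0) exec_start@4 write@7
I4 mul r3: issue@5 deps=(None,None) exec_start@5 write@6
I5 mul r2: issue@6 deps=(3,None) exec_start@7 write@8
I6 mul r2: issue@7 deps=(3,3) exec_start@7 write@8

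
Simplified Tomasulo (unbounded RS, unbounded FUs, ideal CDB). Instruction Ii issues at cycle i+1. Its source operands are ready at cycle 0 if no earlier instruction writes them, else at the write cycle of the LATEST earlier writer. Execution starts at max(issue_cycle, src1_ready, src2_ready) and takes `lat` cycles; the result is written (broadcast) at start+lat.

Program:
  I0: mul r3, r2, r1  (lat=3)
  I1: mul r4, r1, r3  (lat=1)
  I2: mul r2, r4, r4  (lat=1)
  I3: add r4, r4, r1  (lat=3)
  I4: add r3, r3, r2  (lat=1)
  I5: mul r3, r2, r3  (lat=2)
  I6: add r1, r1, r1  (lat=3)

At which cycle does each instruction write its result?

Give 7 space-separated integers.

I0 mul r3: issue@1 deps=(None,None) exec_start@1 write@4
I1 mul r4: issue@2 deps=(None,0) exec_start@4 write@5
I2 mul r2: issue@3 deps=(1,1) exec_start@5 write@6
I3 add r4: issue@4 deps=(1,None) exec_start@5 write@8
I4 add r3: issue@5 deps=(0,2) exec_start@6 write@7
I5 mul r3: issue@6 deps=(2,4) exec_start@7 write@9
I6 add r1: issue@7 deps=(None,None) exec_start@7 write@10

Answer: 4 5 6 8 7 9 10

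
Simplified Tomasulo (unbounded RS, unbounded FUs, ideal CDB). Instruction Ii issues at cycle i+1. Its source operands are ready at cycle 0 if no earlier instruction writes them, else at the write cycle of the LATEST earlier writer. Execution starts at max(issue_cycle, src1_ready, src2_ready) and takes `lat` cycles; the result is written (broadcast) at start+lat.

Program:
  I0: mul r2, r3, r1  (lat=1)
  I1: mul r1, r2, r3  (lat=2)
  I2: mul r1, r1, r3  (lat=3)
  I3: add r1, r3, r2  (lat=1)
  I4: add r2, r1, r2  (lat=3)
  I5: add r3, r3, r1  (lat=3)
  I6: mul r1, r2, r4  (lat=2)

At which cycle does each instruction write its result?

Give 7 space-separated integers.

Answer: 2 4 7 5 8 9 10

Derivation:
I0 mul r2: issue@1 deps=(None,None) exec_start@1 write@2
I1 mul r1: issue@2 deps=(0,None) exec_start@2 write@4
I2 mul r1: issue@3 deps=(1,None) exec_start@4 write@7
I3 add r1: issue@4 deps=(None,0) exec_start@4 write@5
I4 add r2: issue@5 deps=(3,0) exec_start@5 write@8
I5 add r3: issue@6 deps=(None,3) exec_start@6 write@9
I6 mul r1: issue@7 deps=(4,None) exec_start@8 write@10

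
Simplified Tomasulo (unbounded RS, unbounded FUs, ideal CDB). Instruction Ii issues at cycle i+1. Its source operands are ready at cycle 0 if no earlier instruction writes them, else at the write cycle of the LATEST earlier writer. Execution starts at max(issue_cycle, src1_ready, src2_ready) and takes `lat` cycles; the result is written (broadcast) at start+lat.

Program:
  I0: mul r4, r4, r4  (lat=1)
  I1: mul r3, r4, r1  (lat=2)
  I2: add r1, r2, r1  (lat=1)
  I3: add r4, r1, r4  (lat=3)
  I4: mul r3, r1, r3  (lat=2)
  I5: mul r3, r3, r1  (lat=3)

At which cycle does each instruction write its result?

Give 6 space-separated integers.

I0 mul r4: issue@1 deps=(None,None) exec_start@1 write@2
I1 mul r3: issue@2 deps=(0,None) exec_start@2 write@4
I2 add r1: issue@3 deps=(None,None) exec_start@3 write@4
I3 add r4: issue@4 deps=(2,0) exec_start@4 write@7
I4 mul r3: issue@5 deps=(2,1) exec_start@5 write@7
I5 mul r3: issue@6 deps=(4,2) exec_start@7 write@10

Answer: 2 4 4 7 7 10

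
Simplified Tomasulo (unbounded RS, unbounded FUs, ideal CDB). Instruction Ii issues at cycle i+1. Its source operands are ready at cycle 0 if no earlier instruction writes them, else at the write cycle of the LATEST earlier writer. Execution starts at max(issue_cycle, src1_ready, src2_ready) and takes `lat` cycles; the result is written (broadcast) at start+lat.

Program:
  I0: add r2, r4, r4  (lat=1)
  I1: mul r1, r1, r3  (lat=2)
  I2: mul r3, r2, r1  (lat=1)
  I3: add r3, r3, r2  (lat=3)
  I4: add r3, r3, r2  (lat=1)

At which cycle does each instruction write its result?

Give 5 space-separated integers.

Answer: 2 4 5 8 9

Derivation:
I0 add r2: issue@1 deps=(None,None) exec_start@1 write@2
I1 mul r1: issue@2 deps=(None,None) exec_start@2 write@4
I2 mul r3: issue@3 deps=(0,1) exec_start@4 write@5
I3 add r3: issue@4 deps=(2,0) exec_start@5 write@8
I4 add r3: issue@5 deps=(3,0) exec_start@8 write@9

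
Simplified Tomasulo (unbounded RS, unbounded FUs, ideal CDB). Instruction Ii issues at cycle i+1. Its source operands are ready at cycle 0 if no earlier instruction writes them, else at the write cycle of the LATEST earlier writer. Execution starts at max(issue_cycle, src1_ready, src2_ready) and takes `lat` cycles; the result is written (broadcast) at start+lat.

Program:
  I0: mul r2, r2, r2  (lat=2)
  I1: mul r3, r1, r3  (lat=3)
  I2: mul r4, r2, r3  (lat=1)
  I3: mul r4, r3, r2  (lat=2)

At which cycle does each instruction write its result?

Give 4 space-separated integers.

I0 mul r2: issue@1 deps=(None,None) exec_start@1 write@3
I1 mul r3: issue@2 deps=(None,None) exec_start@2 write@5
I2 mul r4: issue@3 deps=(0,1) exec_start@5 write@6
I3 mul r4: issue@4 deps=(1,0) exec_start@5 write@7

Answer: 3 5 6 7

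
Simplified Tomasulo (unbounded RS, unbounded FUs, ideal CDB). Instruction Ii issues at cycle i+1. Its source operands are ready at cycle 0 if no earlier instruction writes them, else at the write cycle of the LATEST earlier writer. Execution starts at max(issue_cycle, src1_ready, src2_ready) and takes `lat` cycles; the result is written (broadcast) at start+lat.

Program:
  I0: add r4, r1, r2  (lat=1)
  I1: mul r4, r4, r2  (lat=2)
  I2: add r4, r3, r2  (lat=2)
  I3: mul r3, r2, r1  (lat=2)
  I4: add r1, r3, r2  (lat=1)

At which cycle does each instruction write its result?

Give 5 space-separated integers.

Answer: 2 4 5 6 7

Derivation:
I0 add r4: issue@1 deps=(None,None) exec_start@1 write@2
I1 mul r4: issue@2 deps=(0,None) exec_start@2 write@4
I2 add r4: issue@3 deps=(None,None) exec_start@3 write@5
I3 mul r3: issue@4 deps=(None,None) exec_start@4 write@6
I4 add r1: issue@5 deps=(3,None) exec_start@6 write@7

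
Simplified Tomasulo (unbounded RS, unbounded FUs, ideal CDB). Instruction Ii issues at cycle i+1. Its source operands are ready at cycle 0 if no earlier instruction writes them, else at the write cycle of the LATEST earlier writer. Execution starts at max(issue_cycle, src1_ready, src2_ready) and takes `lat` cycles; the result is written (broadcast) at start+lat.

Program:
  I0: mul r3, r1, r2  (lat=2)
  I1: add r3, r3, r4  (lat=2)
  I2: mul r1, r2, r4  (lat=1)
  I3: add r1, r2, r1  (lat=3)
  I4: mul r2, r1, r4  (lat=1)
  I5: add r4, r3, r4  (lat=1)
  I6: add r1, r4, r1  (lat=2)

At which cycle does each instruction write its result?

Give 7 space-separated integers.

I0 mul r3: issue@1 deps=(None,None) exec_start@1 write@3
I1 add r3: issue@2 deps=(0,None) exec_start@3 write@5
I2 mul r1: issue@3 deps=(None,None) exec_start@3 write@4
I3 add r1: issue@4 deps=(None,2) exec_start@4 write@7
I4 mul r2: issue@5 deps=(3,None) exec_start@7 write@8
I5 add r4: issue@6 deps=(1,None) exec_start@6 write@7
I6 add r1: issue@7 deps=(5,3) exec_start@7 write@9

Answer: 3 5 4 7 8 7 9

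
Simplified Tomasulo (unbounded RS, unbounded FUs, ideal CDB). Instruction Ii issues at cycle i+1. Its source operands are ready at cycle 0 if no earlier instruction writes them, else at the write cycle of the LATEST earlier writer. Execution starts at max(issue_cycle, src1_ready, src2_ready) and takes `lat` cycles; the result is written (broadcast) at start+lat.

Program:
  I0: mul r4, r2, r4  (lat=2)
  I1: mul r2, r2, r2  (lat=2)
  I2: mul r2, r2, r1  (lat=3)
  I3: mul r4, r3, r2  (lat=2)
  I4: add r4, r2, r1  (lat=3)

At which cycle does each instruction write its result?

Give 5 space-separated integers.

Answer: 3 4 7 9 10

Derivation:
I0 mul r4: issue@1 deps=(None,None) exec_start@1 write@3
I1 mul r2: issue@2 deps=(None,None) exec_start@2 write@4
I2 mul r2: issue@3 deps=(1,None) exec_start@4 write@7
I3 mul r4: issue@4 deps=(None,2) exec_start@7 write@9
I4 add r4: issue@5 deps=(2,None) exec_start@7 write@10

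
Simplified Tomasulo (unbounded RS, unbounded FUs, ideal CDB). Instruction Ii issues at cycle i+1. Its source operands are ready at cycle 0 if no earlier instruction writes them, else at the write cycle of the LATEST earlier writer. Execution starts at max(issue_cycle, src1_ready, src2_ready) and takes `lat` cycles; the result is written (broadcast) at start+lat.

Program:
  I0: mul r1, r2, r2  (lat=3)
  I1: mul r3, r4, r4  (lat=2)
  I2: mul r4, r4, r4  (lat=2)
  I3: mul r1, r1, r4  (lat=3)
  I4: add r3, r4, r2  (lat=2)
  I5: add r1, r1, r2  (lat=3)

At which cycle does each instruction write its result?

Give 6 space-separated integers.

I0 mul r1: issue@1 deps=(None,None) exec_start@1 write@4
I1 mul r3: issue@2 deps=(None,None) exec_start@2 write@4
I2 mul r4: issue@3 deps=(None,None) exec_start@3 write@5
I3 mul r1: issue@4 deps=(0,2) exec_start@5 write@8
I4 add r3: issue@5 deps=(2,None) exec_start@5 write@7
I5 add r1: issue@6 deps=(3,None) exec_start@8 write@11

Answer: 4 4 5 8 7 11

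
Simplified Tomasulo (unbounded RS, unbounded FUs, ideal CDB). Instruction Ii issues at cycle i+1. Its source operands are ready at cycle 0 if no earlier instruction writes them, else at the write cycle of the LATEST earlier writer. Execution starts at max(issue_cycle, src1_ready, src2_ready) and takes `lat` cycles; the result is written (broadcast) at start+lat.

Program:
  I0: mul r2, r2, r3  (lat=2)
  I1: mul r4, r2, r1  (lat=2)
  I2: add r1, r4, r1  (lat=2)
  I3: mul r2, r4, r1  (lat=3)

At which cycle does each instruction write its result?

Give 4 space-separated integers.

I0 mul r2: issue@1 deps=(None,None) exec_start@1 write@3
I1 mul r4: issue@2 deps=(0,None) exec_start@3 write@5
I2 add r1: issue@3 deps=(1,None) exec_start@5 write@7
I3 mul r2: issue@4 deps=(1,2) exec_start@7 write@10

Answer: 3 5 7 10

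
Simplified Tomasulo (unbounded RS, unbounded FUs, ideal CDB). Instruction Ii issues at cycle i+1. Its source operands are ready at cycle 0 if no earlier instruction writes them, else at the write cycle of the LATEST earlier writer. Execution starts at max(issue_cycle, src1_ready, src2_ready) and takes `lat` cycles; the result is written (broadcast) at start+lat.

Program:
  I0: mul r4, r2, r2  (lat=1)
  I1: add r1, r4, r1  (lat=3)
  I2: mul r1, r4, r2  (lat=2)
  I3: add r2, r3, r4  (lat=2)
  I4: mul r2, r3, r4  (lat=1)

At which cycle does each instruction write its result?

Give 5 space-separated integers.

I0 mul r4: issue@1 deps=(None,None) exec_start@1 write@2
I1 add r1: issue@2 deps=(0,None) exec_start@2 write@5
I2 mul r1: issue@3 deps=(0,None) exec_start@3 write@5
I3 add r2: issue@4 deps=(None,0) exec_start@4 write@6
I4 mul r2: issue@5 deps=(None,0) exec_start@5 write@6

Answer: 2 5 5 6 6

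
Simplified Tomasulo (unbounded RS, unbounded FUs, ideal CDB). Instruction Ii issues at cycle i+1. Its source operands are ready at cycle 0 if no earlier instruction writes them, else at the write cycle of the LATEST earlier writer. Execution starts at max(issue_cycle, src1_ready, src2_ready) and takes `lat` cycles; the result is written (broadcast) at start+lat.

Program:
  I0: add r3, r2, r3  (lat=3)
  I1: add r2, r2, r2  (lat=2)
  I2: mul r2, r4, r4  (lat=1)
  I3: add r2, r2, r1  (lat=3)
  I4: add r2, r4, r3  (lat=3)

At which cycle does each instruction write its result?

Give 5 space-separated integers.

Answer: 4 4 4 7 8

Derivation:
I0 add r3: issue@1 deps=(None,None) exec_start@1 write@4
I1 add r2: issue@2 deps=(None,None) exec_start@2 write@4
I2 mul r2: issue@3 deps=(None,None) exec_start@3 write@4
I3 add r2: issue@4 deps=(2,None) exec_start@4 write@7
I4 add r2: issue@5 deps=(None,0) exec_start@5 write@8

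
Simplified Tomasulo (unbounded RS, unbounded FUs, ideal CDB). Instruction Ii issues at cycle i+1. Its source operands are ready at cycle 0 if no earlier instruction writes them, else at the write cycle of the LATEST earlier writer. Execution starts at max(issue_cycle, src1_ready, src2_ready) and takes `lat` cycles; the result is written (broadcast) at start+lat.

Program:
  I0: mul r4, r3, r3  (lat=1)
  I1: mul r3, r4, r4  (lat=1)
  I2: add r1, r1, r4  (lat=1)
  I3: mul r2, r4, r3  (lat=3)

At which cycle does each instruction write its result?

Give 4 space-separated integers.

I0 mul r4: issue@1 deps=(None,None) exec_start@1 write@2
I1 mul r3: issue@2 deps=(0,0) exec_start@2 write@3
I2 add r1: issue@3 deps=(None,0) exec_start@3 write@4
I3 mul r2: issue@4 deps=(0,1) exec_start@4 write@7

Answer: 2 3 4 7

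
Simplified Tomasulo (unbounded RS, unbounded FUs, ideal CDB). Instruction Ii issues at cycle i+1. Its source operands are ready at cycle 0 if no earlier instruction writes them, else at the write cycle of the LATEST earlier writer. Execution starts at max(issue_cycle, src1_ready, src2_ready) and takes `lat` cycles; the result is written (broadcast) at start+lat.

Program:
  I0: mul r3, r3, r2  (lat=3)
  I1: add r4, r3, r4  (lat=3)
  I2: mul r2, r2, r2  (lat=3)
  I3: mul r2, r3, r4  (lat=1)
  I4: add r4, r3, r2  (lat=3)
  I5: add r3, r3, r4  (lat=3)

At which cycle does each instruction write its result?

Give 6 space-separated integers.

Answer: 4 7 6 8 11 14

Derivation:
I0 mul r3: issue@1 deps=(None,None) exec_start@1 write@4
I1 add r4: issue@2 deps=(0,None) exec_start@4 write@7
I2 mul r2: issue@3 deps=(None,None) exec_start@3 write@6
I3 mul r2: issue@4 deps=(0,1) exec_start@7 write@8
I4 add r4: issue@5 deps=(0,3) exec_start@8 write@11
I5 add r3: issue@6 deps=(0,4) exec_start@11 write@14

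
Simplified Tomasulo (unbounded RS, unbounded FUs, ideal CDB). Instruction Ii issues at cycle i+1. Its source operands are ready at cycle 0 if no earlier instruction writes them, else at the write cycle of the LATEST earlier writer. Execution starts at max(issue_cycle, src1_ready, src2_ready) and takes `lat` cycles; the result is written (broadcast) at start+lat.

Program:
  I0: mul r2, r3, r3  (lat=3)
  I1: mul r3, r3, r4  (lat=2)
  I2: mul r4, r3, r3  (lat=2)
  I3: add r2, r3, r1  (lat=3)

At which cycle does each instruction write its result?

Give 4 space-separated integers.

I0 mul r2: issue@1 deps=(None,None) exec_start@1 write@4
I1 mul r3: issue@2 deps=(None,None) exec_start@2 write@4
I2 mul r4: issue@3 deps=(1,1) exec_start@4 write@6
I3 add r2: issue@4 deps=(1,None) exec_start@4 write@7

Answer: 4 4 6 7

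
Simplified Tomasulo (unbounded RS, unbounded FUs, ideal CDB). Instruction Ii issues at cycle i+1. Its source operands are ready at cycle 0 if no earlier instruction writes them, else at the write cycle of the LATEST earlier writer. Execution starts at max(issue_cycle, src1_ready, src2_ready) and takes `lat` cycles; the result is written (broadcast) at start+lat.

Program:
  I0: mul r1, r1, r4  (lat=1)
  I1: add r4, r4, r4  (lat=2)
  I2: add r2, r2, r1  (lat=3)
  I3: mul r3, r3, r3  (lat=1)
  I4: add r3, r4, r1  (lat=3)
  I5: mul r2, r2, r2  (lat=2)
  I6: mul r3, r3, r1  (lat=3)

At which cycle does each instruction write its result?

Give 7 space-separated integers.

Answer: 2 4 6 5 8 8 11

Derivation:
I0 mul r1: issue@1 deps=(None,None) exec_start@1 write@2
I1 add r4: issue@2 deps=(None,None) exec_start@2 write@4
I2 add r2: issue@3 deps=(None,0) exec_start@3 write@6
I3 mul r3: issue@4 deps=(None,None) exec_start@4 write@5
I4 add r3: issue@5 deps=(1,0) exec_start@5 write@8
I5 mul r2: issue@6 deps=(2,2) exec_start@6 write@8
I6 mul r3: issue@7 deps=(4,0) exec_start@8 write@11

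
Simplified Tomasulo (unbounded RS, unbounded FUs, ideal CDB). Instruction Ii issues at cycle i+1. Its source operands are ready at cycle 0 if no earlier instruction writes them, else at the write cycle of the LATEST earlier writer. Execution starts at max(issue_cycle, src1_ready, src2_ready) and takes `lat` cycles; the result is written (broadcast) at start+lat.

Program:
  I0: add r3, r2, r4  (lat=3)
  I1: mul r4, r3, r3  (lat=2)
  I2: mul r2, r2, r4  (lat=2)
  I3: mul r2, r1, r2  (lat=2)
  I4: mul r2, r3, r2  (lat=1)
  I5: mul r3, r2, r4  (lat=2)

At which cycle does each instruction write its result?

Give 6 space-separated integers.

I0 add r3: issue@1 deps=(None,None) exec_start@1 write@4
I1 mul r4: issue@2 deps=(0,0) exec_start@4 write@6
I2 mul r2: issue@3 deps=(None,1) exec_start@6 write@8
I3 mul r2: issue@4 deps=(None,2) exec_start@8 write@10
I4 mul r2: issue@5 deps=(0,3) exec_start@10 write@11
I5 mul r3: issue@6 deps=(4,1) exec_start@11 write@13

Answer: 4 6 8 10 11 13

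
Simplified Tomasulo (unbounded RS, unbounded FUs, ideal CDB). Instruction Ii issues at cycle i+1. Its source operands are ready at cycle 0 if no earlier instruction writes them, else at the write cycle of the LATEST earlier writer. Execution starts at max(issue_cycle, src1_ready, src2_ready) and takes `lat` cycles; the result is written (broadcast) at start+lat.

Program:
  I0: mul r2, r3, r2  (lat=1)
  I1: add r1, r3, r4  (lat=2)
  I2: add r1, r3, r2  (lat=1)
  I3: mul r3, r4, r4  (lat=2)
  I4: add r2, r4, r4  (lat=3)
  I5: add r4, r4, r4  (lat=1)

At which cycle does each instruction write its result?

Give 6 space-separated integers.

Answer: 2 4 4 6 8 7

Derivation:
I0 mul r2: issue@1 deps=(None,None) exec_start@1 write@2
I1 add r1: issue@2 deps=(None,None) exec_start@2 write@4
I2 add r1: issue@3 deps=(None,0) exec_start@3 write@4
I3 mul r3: issue@4 deps=(None,None) exec_start@4 write@6
I4 add r2: issue@5 deps=(None,None) exec_start@5 write@8
I5 add r4: issue@6 deps=(None,None) exec_start@6 write@7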